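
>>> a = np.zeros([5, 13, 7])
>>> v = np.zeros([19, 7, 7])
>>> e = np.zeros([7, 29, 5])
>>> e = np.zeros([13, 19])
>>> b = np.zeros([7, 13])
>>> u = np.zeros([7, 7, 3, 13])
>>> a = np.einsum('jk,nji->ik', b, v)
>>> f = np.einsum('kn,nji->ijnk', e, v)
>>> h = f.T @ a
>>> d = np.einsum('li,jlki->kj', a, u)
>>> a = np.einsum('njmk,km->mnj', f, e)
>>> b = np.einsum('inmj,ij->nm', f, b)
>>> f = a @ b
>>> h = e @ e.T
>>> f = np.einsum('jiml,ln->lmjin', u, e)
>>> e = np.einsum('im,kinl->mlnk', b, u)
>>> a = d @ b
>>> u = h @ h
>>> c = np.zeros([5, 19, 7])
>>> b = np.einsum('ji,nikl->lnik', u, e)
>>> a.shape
(3, 19)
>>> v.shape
(19, 7, 7)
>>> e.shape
(19, 13, 3, 7)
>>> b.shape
(7, 19, 13, 3)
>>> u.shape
(13, 13)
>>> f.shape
(13, 3, 7, 7, 19)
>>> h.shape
(13, 13)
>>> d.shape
(3, 7)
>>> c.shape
(5, 19, 7)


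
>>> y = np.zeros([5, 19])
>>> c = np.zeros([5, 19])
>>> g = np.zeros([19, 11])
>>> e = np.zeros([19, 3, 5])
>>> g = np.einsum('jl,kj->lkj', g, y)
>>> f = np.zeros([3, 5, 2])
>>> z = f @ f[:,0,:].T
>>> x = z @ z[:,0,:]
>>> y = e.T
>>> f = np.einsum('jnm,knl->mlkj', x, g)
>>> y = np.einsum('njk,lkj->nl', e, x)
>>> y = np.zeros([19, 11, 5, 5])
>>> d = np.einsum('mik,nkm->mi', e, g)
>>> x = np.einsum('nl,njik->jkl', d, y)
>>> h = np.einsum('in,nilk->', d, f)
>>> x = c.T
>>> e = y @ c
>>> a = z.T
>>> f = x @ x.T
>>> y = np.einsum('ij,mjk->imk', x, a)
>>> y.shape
(19, 3, 3)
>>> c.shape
(5, 19)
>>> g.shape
(11, 5, 19)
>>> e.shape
(19, 11, 5, 19)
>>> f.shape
(19, 19)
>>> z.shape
(3, 5, 3)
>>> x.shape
(19, 5)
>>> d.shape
(19, 3)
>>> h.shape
()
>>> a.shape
(3, 5, 3)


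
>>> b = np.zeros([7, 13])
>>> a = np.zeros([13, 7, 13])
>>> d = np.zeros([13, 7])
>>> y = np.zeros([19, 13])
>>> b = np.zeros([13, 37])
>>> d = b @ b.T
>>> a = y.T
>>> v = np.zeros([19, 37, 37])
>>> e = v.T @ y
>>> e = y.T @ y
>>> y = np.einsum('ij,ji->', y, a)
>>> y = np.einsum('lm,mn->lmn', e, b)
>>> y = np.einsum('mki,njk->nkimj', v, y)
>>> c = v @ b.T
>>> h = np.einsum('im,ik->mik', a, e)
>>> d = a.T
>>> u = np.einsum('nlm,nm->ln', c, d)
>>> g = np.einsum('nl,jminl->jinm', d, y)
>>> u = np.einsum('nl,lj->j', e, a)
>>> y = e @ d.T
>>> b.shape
(13, 37)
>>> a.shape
(13, 19)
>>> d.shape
(19, 13)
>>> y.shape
(13, 19)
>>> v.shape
(19, 37, 37)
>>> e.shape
(13, 13)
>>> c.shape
(19, 37, 13)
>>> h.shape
(19, 13, 13)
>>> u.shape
(19,)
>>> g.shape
(13, 37, 19, 37)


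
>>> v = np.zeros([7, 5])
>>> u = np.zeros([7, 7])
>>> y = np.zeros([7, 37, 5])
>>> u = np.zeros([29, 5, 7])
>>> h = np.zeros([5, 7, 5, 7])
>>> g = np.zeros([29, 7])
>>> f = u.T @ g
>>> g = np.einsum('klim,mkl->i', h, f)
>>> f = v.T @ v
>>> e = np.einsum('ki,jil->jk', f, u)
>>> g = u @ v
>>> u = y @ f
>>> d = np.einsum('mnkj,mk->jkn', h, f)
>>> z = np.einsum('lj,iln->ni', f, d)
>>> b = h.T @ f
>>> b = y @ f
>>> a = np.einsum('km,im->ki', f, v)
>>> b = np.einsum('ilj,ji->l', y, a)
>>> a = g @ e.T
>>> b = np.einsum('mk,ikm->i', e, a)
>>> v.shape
(7, 5)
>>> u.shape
(7, 37, 5)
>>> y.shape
(7, 37, 5)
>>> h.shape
(5, 7, 5, 7)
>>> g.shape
(29, 5, 5)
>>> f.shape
(5, 5)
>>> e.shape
(29, 5)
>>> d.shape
(7, 5, 7)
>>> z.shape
(7, 7)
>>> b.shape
(29,)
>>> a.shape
(29, 5, 29)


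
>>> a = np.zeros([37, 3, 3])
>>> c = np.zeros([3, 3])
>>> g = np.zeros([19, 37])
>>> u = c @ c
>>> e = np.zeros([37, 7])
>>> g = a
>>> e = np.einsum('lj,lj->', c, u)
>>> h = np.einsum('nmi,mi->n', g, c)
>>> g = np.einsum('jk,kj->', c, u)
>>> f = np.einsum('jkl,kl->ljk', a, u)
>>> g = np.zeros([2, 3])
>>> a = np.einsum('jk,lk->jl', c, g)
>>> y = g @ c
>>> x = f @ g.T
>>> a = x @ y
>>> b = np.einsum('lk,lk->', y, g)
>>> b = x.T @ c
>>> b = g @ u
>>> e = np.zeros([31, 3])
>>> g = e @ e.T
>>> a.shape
(3, 37, 3)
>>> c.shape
(3, 3)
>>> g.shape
(31, 31)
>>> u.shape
(3, 3)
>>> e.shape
(31, 3)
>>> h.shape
(37,)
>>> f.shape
(3, 37, 3)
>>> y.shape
(2, 3)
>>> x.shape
(3, 37, 2)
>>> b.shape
(2, 3)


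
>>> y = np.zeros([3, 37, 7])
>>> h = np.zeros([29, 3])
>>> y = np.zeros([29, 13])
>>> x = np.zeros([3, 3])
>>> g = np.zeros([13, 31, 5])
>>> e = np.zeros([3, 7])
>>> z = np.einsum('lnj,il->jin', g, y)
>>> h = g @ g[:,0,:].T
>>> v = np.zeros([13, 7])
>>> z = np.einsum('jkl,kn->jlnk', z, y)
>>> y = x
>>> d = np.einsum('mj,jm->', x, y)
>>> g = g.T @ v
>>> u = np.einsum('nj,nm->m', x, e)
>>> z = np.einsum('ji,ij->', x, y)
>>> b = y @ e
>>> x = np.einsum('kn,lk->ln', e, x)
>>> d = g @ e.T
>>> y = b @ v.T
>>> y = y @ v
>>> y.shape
(3, 7)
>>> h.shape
(13, 31, 13)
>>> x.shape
(3, 7)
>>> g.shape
(5, 31, 7)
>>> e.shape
(3, 7)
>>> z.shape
()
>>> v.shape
(13, 7)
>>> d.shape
(5, 31, 3)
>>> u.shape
(7,)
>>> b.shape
(3, 7)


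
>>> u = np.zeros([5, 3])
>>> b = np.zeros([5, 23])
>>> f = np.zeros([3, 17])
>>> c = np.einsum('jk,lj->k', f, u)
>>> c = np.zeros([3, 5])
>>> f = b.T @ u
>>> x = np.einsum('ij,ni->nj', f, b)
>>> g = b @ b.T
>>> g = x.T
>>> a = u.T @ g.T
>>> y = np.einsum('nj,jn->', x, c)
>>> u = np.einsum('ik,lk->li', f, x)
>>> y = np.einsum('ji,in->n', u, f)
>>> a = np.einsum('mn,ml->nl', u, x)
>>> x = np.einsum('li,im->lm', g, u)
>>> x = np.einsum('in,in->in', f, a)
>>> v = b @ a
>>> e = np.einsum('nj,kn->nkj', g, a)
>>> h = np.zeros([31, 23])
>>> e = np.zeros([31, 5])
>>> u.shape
(5, 23)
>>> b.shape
(5, 23)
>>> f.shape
(23, 3)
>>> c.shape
(3, 5)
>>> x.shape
(23, 3)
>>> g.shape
(3, 5)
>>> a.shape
(23, 3)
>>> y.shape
(3,)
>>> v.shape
(5, 3)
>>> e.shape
(31, 5)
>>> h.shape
(31, 23)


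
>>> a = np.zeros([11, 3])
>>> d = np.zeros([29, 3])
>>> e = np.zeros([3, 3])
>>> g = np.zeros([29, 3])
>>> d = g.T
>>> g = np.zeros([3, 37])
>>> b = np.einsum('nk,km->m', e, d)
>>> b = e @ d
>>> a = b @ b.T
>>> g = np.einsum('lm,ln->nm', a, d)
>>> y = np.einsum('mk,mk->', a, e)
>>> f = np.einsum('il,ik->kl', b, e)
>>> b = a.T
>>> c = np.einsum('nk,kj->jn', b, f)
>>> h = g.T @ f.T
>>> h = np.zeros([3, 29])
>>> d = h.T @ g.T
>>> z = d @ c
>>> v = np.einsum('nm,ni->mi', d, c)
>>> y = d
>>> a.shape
(3, 3)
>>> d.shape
(29, 29)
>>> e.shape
(3, 3)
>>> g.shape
(29, 3)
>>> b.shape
(3, 3)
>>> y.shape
(29, 29)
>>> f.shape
(3, 29)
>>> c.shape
(29, 3)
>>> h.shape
(3, 29)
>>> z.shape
(29, 3)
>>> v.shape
(29, 3)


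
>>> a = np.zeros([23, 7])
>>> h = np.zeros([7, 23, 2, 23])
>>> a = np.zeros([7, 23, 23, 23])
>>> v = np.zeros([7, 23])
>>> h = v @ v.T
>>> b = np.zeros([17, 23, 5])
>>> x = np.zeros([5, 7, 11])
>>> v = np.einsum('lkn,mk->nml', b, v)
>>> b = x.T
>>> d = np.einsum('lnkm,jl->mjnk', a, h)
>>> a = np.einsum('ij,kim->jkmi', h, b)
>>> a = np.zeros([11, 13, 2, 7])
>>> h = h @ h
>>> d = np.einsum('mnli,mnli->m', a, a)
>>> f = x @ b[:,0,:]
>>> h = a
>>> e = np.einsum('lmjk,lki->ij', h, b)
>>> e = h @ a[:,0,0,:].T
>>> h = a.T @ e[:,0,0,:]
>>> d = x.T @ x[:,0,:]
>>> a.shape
(11, 13, 2, 7)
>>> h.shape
(7, 2, 13, 11)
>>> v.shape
(5, 7, 17)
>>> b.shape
(11, 7, 5)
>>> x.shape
(5, 7, 11)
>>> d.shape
(11, 7, 11)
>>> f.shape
(5, 7, 5)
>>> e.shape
(11, 13, 2, 11)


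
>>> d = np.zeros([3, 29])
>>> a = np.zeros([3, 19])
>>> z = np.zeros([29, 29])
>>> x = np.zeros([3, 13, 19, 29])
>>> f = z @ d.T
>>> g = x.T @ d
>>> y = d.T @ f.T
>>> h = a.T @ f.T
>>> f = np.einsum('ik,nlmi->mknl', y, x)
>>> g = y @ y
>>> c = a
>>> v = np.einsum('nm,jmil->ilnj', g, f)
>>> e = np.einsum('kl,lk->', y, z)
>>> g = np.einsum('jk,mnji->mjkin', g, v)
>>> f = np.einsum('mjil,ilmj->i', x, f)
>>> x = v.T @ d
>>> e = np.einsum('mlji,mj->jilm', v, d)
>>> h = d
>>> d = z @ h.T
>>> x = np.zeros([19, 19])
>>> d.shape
(29, 3)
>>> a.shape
(3, 19)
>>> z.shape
(29, 29)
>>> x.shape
(19, 19)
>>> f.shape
(19,)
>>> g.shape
(3, 29, 29, 19, 13)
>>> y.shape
(29, 29)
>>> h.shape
(3, 29)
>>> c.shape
(3, 19)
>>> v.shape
(3, 13, 29, 19)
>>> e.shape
(29, 19, 13, 3)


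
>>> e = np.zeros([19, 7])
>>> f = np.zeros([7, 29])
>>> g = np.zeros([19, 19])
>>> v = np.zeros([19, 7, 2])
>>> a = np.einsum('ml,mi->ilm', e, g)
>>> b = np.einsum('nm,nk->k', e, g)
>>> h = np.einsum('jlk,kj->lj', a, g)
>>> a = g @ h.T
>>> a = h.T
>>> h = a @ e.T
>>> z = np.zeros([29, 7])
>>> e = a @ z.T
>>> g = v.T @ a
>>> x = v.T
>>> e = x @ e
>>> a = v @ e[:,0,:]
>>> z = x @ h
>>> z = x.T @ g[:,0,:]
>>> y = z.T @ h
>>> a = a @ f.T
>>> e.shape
(2, 7, 29)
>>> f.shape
(7, 29)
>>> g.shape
(2, 7, 7)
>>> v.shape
(19, 7, 2)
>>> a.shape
(19, 7, 7)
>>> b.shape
(19,)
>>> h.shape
(19, 19)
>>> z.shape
(19, 7, 7)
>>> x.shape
(2, 7, 19)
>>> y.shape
(7, 7, 19)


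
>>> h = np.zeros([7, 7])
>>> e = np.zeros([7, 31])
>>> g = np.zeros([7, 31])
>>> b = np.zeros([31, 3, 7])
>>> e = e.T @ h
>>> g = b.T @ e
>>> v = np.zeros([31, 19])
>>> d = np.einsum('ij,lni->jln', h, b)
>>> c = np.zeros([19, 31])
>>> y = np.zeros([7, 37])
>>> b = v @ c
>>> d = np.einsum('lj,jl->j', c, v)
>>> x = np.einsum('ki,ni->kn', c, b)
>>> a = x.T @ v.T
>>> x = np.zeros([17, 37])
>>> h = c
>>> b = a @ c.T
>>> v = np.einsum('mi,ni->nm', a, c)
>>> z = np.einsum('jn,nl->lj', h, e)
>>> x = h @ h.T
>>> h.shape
(19, 31)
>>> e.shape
(31, 7)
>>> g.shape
(7, 3, 7)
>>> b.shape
(31, 19)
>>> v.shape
(19, 31)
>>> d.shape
(31,)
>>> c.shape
(19, 31)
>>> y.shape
(7, 37)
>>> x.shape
(19, 19)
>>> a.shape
(31, 31)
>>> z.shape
(7, 19)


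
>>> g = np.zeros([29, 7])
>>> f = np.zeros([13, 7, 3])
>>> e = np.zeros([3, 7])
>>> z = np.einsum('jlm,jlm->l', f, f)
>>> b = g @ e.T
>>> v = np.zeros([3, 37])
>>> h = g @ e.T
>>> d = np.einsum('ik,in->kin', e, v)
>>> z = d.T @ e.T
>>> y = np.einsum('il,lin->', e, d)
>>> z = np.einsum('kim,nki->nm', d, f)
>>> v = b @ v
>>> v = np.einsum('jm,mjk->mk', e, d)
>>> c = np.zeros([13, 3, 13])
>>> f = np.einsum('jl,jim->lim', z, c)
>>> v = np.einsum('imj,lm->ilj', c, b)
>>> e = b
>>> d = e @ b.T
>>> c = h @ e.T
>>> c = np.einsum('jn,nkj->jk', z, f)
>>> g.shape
(29, 7)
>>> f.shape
(37, 3, 13)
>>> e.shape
(29, 3)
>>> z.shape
(13, 37)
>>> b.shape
(29, 3)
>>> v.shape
(13, 29, 13)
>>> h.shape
(29, 3)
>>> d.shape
(29, 29)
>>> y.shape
()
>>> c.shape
(13, 3)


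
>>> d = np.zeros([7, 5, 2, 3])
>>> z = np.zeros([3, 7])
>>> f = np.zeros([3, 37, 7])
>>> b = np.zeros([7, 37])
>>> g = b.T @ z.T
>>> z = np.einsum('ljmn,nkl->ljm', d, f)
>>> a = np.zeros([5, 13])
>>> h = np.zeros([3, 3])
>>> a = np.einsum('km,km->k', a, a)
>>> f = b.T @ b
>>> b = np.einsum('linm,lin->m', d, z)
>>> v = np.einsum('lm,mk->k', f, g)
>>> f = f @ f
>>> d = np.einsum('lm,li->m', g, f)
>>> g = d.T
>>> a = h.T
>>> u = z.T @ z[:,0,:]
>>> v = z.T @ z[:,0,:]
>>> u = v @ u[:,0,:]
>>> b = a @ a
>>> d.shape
(3,)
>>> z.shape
(7, 5, 2)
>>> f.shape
(37, 37)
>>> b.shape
(3, 3)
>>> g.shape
(3,)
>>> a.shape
(3, 3)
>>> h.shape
(3, 3)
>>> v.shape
(2, 5, 2)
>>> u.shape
(2, 5, 2)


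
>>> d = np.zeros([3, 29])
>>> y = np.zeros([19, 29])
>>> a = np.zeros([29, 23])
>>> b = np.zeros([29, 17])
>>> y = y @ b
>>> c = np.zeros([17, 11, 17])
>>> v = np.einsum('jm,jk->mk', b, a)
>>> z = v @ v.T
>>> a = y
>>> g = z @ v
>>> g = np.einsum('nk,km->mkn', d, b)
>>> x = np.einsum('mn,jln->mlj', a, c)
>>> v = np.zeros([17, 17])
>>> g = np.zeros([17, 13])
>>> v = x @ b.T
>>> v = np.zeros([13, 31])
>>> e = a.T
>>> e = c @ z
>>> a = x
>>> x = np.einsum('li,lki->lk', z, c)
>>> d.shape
(3, 29)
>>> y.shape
(19, 17)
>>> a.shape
(19, 11, 17)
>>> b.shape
(29, 17)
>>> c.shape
(17, 11, 17)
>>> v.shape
(13, 31)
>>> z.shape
(17, 17)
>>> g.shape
(17, 13)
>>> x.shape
(17, 11)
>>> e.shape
(17, 11, 17)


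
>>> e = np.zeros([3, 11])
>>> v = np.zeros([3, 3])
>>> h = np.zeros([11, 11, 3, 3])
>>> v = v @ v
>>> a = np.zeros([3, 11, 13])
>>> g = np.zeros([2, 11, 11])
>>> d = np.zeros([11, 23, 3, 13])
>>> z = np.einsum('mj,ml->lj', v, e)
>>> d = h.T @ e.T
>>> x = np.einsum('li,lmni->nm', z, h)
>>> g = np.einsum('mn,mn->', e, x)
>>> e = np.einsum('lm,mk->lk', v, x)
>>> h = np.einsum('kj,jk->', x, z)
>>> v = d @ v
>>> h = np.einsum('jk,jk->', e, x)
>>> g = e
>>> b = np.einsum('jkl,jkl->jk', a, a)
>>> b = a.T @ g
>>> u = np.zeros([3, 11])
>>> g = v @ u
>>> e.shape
(3, 11)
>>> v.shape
(3, 3, 11, 3)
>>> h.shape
()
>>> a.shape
(3, 11, 13)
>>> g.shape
(3, 3, 11, 11)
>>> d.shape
(3, 3, 11, 3)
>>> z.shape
(11, 3)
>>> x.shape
(3, 11)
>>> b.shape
(13, 11, 11)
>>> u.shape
(3, 11)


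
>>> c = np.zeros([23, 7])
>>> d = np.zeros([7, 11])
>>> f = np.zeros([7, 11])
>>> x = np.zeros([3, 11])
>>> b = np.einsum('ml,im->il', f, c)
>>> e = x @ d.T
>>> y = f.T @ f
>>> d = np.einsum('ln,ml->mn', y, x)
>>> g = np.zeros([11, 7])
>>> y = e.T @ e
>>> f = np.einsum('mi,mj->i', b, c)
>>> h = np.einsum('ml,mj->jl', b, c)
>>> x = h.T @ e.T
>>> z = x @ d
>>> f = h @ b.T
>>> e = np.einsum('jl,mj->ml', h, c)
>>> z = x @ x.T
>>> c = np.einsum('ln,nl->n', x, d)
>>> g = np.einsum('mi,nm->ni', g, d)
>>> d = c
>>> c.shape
(3,)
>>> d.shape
(3,)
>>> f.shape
(7, 23)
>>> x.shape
(11, 3)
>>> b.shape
(23, 11)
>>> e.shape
(23, 11)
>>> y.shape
(7, 7)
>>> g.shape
(3, 7)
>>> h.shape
(7, 11)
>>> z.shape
(11, 11)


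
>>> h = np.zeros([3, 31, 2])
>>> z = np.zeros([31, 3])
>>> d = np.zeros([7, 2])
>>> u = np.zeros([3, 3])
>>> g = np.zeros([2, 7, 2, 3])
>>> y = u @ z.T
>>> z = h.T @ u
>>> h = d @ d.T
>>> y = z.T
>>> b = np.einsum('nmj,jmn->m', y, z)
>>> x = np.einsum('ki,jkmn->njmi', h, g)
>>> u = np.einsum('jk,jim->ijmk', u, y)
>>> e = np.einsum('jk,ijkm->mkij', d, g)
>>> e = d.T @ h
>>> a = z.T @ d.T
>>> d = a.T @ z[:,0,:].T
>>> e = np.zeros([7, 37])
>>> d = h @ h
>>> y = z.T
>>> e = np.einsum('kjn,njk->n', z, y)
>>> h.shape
(7, 7)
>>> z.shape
(2, 31, 3)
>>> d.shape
(7, 7)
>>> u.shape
(31, 3, 2, 3)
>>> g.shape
(2, 7, 2, 3)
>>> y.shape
(3, 31, 2)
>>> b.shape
(31,)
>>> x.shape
(3, 2, 2, 7)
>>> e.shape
(3,)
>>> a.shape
(3, 31, 7)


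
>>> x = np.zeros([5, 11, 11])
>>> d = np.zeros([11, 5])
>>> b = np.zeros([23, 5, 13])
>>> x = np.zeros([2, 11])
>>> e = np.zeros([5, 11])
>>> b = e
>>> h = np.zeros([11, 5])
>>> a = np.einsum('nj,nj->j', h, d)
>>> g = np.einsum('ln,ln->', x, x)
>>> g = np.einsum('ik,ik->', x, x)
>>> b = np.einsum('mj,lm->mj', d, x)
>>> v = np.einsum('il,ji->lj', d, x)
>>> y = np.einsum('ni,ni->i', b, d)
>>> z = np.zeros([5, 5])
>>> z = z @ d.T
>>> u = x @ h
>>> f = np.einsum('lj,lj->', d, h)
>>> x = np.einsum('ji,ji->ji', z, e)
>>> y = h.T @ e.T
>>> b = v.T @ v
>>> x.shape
(5, 11)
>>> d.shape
(11, 5)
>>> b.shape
(2, 2)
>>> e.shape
(5, 11)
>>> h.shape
(11, 5)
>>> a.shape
(5,)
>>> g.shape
()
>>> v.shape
(5, 2)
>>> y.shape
(5, 5)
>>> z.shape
(5, 11)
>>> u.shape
(2, 5)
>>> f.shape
()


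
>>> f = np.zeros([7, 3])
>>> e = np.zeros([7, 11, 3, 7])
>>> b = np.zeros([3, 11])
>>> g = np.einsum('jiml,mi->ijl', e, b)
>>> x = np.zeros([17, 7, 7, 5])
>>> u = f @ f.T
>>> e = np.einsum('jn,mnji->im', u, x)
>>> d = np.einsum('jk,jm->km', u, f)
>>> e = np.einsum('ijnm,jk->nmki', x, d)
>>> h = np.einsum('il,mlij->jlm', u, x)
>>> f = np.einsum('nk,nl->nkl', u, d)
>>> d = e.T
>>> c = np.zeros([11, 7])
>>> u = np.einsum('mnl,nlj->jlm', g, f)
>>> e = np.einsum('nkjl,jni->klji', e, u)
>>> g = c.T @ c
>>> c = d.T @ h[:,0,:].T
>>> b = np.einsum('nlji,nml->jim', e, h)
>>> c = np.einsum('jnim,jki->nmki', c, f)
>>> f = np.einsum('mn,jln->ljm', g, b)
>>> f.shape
(11, 3, 7)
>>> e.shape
(5, 17, 3, 11)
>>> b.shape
(3, 11, 7)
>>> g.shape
(7, 7)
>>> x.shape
(17, 7, 7, 5)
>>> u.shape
(3, 7, 11)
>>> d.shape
(17, 3, 5, 7)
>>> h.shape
(5, 7, 17)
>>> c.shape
(5, 5, 7, 3)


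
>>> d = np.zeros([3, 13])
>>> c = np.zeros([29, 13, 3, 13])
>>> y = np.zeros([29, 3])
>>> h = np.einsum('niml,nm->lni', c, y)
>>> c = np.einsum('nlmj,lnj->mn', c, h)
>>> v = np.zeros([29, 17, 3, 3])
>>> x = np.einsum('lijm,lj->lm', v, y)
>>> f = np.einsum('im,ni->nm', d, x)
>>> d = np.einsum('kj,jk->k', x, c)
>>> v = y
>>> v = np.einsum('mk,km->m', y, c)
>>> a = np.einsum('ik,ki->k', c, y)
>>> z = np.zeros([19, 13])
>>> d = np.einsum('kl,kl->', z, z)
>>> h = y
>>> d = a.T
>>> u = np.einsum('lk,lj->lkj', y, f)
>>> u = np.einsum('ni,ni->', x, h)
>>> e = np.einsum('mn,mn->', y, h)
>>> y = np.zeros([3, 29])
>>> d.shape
(29,)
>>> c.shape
(3, 29)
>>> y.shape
(3, 29)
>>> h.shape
(29, 3)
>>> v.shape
(29,)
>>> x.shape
(29, 3)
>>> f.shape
(29, 13)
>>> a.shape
(29,)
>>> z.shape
(19, 13)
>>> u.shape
()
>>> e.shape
()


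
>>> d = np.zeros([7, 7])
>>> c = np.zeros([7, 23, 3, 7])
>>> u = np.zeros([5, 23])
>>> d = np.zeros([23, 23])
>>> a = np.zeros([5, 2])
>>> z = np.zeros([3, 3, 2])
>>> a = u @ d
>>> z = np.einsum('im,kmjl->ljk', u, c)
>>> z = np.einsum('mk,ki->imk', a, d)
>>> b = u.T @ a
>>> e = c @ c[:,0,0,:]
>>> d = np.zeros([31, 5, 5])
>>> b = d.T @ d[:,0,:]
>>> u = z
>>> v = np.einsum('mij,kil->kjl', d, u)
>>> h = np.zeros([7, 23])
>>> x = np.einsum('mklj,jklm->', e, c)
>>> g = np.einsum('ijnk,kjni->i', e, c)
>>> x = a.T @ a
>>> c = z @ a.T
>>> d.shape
(31, 5, 5)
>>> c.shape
(23, 5, 5)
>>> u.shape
(23, 5, 23)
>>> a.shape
(5, 23)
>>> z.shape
(23, 5, 23)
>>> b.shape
(5, 5, 5)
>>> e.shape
(7, 23, 3, 7)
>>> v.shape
(23, 5, 23)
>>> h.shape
(7, 23)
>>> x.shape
(23, 23)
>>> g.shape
(7,)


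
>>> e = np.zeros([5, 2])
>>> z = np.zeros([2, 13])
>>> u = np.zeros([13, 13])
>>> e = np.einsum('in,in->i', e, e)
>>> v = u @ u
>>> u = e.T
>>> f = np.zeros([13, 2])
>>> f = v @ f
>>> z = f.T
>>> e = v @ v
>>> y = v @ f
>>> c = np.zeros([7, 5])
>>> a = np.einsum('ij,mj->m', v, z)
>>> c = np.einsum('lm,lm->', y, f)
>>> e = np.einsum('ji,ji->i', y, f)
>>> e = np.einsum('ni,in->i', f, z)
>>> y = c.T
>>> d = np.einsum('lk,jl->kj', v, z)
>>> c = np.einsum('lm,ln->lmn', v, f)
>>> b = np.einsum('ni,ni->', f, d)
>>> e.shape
(2,)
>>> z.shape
(2, 13)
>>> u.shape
(5,)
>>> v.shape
(13, 13)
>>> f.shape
(13, 2)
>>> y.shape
()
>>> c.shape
(13, 13, 2)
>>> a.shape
(2,)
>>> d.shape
(13, 2)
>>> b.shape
()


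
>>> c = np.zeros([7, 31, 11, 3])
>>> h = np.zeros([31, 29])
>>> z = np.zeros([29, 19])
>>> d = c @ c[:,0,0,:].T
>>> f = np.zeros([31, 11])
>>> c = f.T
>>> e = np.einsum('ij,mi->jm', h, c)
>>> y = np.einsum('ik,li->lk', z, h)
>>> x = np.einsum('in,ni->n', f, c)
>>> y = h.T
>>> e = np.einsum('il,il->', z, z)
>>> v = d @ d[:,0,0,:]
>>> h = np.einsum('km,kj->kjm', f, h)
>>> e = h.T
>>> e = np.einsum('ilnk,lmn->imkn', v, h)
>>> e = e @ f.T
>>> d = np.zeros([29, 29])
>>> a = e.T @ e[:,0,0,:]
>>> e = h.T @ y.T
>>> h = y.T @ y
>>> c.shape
(11, 31)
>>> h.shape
(31, 31)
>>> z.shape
(29, 19)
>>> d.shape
(29, 29)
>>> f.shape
(31, 11)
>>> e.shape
(11, 29, 29)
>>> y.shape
(29, 31)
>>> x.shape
(11,)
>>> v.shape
(7, 31, 11, 7)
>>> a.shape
(31, 7, 29, 31)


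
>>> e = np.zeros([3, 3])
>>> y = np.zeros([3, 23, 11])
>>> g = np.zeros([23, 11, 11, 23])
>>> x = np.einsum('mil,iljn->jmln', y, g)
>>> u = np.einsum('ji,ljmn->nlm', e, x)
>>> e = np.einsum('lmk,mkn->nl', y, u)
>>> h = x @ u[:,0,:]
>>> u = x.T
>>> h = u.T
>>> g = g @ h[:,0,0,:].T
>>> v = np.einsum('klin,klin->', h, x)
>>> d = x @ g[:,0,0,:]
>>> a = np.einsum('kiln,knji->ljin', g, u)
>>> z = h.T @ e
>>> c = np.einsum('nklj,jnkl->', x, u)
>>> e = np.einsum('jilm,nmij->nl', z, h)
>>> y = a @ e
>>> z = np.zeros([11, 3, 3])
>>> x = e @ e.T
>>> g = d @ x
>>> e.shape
(11, 3)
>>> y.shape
(11, 3, 11, 3)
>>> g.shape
(11, 3, 11, 11)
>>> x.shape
(11, 11)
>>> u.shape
(23, 11, 3, 11)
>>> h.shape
(11, 3, 11, 23)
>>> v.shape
()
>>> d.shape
(11, 3, 11, 11)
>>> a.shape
(11, 3, 11, 11)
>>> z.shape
(11, 3, 3)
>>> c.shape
()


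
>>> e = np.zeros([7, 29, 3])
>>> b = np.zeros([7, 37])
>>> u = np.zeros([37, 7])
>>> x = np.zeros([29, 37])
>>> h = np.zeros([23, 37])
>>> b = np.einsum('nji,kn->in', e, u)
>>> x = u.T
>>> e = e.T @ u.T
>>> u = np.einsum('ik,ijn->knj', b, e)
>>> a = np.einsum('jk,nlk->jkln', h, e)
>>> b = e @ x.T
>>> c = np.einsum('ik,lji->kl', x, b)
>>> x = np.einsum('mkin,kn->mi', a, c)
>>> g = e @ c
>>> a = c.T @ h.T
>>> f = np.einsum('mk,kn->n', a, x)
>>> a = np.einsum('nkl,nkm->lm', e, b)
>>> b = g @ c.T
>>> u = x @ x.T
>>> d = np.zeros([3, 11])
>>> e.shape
(3, 29, 37)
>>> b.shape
(3, 29, 37)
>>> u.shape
(23, 23)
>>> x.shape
(23, 29)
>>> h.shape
(23, 37)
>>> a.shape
(37, 7)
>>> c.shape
(37, 3)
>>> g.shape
(3, 29, 3)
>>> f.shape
(29,)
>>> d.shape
(3, 11)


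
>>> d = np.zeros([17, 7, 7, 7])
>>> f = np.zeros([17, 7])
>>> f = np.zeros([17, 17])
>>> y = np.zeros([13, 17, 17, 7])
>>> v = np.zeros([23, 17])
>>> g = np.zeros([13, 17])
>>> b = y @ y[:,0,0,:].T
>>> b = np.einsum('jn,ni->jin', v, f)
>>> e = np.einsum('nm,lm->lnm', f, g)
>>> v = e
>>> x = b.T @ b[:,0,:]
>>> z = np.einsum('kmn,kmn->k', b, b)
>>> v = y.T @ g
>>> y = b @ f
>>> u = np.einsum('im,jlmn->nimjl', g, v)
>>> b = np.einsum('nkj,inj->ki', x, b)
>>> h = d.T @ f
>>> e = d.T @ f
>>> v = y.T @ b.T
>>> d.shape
(17, 7, 7, 7)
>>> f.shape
(17, 17)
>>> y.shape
(23, 17, 17)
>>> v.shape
(17, 17, 17)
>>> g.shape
(13, 17)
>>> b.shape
(17, 23)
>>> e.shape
(7, 7, 7, 17)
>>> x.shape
(17, 17, 17)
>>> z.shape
(23,)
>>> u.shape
(17, 13, 17, 7, 17)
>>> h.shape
(7, 7, 7, 17)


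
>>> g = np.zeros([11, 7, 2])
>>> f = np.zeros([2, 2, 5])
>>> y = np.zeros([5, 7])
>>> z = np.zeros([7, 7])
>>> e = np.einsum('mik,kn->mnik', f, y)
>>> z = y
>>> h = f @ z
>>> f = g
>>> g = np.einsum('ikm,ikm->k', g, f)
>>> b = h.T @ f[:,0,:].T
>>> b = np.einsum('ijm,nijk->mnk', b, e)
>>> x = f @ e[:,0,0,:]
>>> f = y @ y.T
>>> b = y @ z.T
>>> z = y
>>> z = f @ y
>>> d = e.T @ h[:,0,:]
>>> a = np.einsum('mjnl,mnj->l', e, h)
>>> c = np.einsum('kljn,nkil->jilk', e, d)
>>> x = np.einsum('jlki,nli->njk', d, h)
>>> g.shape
(7,)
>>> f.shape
(5, 5)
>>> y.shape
(5, 7)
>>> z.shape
(5, 7)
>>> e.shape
(2, 7, 2, 5)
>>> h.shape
(2, 2, 7)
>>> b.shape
(5, 5)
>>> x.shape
(2, 5, 7)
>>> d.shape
(5, 2, 7, 7)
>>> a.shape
(5,)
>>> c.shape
(2, 7, 7, 2)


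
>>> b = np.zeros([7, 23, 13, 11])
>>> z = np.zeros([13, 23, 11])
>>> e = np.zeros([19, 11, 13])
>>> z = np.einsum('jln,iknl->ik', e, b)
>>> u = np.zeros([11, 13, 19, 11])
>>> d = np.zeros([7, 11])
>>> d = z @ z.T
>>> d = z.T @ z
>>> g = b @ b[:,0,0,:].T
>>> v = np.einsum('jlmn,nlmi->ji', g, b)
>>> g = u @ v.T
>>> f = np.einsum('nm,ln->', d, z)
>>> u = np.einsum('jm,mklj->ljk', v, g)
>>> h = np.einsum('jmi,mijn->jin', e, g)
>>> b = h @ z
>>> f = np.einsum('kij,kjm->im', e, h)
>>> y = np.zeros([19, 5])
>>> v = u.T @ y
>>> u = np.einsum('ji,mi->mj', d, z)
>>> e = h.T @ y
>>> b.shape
(19, 13, 23)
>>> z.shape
(7, 23)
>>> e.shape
(7, 13, 5)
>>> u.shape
(7, 23)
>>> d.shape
(23, 23)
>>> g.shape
(11, 13, 19, 7)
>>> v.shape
(13, 7, 5)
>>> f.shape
(11, 7)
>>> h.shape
(19, 13, 7)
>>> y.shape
(19, 5)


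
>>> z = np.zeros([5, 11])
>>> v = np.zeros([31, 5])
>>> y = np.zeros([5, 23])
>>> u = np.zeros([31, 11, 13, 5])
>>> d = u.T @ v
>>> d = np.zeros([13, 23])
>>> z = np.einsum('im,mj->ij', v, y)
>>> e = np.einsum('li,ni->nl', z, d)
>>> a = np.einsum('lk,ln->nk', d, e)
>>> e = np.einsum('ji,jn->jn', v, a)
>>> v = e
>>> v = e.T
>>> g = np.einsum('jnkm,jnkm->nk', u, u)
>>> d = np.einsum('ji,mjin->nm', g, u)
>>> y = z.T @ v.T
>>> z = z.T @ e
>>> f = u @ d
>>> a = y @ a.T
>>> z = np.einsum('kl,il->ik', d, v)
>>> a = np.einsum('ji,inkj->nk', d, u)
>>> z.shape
(23, 5)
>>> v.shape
(23, 31)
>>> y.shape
(23, 23)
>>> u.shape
(31, 11, 13, 5)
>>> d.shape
(5, 31)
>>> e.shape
(31, 23)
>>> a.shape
(11, 13)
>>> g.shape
(11, 13)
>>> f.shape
(31, 11, 13, 31)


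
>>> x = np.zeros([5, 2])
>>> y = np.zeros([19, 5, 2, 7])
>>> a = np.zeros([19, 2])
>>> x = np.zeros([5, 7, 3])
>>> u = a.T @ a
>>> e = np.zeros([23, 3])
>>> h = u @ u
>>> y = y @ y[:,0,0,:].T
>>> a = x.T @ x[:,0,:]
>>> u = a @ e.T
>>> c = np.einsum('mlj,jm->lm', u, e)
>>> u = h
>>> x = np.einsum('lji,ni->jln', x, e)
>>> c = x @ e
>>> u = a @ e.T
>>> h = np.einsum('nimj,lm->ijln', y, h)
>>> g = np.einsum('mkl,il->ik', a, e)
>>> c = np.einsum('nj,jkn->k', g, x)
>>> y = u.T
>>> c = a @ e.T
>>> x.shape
(7, 5, 23)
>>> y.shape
(23, 7, 3)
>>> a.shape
(3, 7, 3)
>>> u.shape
(3, 7, 23)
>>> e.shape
(23, 3)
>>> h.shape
(5, 19, 2, 19)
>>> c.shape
(3, 7, 23)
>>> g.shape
(23, 7)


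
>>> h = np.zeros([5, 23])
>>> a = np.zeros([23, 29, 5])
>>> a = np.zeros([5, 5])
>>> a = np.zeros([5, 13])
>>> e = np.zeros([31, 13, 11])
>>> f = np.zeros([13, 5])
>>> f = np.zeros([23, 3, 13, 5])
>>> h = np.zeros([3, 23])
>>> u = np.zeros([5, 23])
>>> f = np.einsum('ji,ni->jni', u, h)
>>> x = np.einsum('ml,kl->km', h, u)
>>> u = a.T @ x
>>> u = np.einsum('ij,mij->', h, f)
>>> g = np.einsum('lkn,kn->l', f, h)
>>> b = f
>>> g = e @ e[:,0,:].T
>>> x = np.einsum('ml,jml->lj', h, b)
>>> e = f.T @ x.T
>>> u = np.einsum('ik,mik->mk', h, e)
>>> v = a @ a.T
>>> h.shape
(3, 23)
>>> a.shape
(5, 13)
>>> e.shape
(23, 3, 23)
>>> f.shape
(5, 3, 23)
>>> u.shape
(23, 23)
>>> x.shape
(23, 5)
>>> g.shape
(31, 13, 31)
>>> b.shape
(5, 3, 23)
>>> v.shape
(5, 5)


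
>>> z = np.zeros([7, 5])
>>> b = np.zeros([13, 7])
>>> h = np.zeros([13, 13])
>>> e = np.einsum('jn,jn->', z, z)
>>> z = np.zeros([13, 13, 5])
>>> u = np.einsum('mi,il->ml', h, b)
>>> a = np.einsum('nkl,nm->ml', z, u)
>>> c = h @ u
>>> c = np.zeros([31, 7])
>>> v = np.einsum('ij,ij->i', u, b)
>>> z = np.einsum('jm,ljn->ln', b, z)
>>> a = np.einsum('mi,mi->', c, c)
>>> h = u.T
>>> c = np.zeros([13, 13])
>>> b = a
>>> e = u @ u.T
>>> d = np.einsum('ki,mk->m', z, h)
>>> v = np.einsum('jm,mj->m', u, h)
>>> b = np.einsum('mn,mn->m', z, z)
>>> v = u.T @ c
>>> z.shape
(13, 5)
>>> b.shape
(13,)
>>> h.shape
(7, 13)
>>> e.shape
(13, 13)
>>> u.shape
(13, 7)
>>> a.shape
()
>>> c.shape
(13, 13)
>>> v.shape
(7, 13)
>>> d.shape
(7,)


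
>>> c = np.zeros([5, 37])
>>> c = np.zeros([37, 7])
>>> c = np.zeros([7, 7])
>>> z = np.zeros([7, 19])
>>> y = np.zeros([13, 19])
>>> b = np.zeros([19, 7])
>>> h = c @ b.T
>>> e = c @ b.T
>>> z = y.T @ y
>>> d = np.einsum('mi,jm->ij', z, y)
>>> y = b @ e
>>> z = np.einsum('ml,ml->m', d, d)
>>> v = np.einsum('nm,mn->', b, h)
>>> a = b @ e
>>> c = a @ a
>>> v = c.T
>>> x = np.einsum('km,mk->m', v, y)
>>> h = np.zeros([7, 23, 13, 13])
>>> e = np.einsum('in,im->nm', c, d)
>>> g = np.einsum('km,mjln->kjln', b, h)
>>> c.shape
(19, 19)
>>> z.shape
(19,)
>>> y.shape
(19, 19)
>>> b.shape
(19, 7)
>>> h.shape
(7, 23, 13, 13)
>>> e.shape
(19, 13)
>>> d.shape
(19, 13)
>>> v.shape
(19, 19)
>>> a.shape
(19, 19)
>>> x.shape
(19,)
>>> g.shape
(19, 23, 13, 13)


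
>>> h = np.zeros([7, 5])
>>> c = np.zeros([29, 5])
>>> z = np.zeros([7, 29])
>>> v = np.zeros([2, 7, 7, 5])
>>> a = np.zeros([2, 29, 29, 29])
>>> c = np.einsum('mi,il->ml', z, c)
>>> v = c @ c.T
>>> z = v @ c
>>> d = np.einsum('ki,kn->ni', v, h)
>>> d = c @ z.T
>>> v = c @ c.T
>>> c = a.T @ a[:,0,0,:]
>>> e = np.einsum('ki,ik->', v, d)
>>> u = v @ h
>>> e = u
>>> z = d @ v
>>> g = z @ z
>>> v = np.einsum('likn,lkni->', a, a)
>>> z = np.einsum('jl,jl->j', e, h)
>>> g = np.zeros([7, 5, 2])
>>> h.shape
(7, 5)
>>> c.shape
(29, 29, 29, 29)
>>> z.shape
(7,)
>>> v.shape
()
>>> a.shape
(2, 29, 29, 29)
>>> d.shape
(7, 7)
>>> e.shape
(7, 5)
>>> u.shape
(7, 5)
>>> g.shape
(7, 5, 2)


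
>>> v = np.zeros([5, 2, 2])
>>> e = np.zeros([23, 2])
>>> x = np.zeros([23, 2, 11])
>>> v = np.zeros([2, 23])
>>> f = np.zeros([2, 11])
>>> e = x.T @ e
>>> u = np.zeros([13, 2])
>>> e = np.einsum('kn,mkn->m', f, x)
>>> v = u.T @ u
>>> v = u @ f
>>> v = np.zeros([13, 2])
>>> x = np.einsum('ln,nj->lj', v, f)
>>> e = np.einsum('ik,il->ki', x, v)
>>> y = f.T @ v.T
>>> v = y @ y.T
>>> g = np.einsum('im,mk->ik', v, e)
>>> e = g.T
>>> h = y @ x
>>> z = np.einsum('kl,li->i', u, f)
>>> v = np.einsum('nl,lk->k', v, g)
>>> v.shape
(13,)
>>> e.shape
(13, 11)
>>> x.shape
(13, 11)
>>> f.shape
(2, 11)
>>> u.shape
(13, 2)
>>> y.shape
(11, 13)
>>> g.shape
(11, 13)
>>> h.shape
(11, 11)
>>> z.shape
(11,)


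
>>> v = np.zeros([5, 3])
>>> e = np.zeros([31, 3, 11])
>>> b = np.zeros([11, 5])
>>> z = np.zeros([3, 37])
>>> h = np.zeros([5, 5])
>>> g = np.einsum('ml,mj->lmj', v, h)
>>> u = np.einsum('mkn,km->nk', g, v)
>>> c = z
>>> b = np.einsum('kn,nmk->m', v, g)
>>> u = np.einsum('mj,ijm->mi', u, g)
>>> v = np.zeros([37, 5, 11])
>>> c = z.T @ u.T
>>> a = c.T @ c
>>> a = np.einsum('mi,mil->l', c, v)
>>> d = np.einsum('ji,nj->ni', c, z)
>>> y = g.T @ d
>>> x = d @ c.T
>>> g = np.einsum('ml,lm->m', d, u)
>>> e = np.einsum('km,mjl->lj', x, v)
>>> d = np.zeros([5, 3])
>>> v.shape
(37, 5, 11)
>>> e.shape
(11, 5)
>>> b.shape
(5,)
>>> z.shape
(3, 37)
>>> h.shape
(5, 5)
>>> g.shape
(3,)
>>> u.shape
(5, 3)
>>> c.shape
(37, 5)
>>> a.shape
(11,)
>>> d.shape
(5, 3)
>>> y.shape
(5, 5, 5)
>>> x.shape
(3, 37)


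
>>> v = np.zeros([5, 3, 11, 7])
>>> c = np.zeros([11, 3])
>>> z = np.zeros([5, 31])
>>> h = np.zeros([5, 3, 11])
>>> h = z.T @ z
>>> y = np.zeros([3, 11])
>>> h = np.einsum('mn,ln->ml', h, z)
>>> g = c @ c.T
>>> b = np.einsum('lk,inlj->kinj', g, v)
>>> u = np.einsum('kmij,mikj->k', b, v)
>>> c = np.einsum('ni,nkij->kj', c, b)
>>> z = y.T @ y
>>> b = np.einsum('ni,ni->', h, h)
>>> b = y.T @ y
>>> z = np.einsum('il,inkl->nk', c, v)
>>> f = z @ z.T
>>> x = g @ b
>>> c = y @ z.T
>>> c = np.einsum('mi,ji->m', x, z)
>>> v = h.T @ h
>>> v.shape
(5, 5)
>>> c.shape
(11,)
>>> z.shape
(3, 11)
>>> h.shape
(31, 5)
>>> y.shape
(3, 11)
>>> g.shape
(11, 11)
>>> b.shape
(11, 11)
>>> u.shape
(11,)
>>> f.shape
(3, 3)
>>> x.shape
(11, 11)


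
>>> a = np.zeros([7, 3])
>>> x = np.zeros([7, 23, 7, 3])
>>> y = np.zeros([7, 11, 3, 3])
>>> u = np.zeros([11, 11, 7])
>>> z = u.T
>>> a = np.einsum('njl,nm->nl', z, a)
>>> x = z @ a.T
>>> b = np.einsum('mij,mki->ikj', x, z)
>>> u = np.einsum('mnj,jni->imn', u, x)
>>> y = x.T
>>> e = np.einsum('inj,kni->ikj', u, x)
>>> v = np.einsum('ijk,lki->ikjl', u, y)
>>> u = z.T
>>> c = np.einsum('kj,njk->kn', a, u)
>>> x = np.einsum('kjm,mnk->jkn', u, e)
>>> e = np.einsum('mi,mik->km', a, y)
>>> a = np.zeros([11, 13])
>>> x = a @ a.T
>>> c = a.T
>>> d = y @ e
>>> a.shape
(11, 13)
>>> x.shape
(11, 11)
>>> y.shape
(7, 11, 7)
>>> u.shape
(11, 11, 7)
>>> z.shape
(7, 11, 11)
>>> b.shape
(11, 11, 7)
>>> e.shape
(7, 7)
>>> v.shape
(7, 11, 11, 7)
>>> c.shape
(13, 11)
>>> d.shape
(7, 11, 7)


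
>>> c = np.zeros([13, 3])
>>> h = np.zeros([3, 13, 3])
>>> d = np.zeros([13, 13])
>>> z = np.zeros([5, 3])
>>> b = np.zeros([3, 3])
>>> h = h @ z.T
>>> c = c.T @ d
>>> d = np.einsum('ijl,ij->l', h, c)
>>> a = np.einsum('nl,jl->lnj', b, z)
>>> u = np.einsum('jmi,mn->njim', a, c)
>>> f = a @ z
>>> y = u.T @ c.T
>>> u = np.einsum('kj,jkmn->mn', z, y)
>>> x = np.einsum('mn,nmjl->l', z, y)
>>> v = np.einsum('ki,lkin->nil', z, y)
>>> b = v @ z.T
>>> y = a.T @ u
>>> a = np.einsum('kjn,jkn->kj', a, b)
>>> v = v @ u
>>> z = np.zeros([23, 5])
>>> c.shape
(3, 13)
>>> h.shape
(3, 13, 5)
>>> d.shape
(5,)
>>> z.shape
(23, 5)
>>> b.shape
(3, 3, 5)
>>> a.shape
(3, 3)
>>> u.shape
(3, 3)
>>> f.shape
(3, 3, 3)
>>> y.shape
(5, 3, 3)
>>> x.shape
(3,)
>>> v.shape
(3, 3, 3)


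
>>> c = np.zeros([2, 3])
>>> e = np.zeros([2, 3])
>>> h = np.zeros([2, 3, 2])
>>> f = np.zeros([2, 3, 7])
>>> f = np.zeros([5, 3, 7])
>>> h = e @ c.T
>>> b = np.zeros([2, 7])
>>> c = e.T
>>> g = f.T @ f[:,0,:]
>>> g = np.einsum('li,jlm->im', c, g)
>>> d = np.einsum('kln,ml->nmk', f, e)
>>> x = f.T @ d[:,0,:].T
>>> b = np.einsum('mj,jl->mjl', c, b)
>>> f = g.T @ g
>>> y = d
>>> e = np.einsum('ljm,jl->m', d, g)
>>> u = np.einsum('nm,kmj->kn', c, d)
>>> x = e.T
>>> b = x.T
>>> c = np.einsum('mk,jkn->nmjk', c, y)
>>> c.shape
(5, 3, 7, 2)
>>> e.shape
(5,)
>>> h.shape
(2, 2)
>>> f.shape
(7, 7)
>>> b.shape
(5,)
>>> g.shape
(2, 7)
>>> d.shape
(7, 2, 5)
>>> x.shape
(5,)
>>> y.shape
(7, 2, 5)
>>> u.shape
(7, 3)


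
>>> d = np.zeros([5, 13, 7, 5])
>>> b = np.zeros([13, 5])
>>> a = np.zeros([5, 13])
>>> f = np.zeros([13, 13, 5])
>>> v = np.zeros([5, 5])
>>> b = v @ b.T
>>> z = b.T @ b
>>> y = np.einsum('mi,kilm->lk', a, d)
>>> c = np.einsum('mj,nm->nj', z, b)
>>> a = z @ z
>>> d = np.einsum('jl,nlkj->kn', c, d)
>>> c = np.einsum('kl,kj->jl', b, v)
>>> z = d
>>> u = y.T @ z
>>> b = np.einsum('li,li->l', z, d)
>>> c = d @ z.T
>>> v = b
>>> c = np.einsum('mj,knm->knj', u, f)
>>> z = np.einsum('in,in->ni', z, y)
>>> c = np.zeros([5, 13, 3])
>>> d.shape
(7, 5)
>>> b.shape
(7,)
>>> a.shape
(13, 13)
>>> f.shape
(13, 13, 5)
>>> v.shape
(7,)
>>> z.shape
(5, 7)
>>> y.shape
(7, 5)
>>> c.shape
(5, 13, 3)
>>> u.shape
(5, 5)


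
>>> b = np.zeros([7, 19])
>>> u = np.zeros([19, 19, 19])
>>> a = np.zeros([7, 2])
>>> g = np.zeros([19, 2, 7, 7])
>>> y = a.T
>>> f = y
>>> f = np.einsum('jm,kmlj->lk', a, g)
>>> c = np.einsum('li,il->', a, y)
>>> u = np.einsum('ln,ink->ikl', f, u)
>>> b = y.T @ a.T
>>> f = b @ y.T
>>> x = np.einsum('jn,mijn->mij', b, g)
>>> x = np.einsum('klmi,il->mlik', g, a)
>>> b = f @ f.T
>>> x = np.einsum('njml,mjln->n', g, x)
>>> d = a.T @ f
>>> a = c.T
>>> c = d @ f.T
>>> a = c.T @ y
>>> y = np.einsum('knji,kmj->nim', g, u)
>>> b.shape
(7, 7)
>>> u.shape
(19, 19, 7)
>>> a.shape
(7, 7)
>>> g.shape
(19, 2, 7, 7)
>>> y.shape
(2, 7, 19)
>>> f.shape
(7, 2)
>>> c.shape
(2, 7)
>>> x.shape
(19,)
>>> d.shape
(2, 2)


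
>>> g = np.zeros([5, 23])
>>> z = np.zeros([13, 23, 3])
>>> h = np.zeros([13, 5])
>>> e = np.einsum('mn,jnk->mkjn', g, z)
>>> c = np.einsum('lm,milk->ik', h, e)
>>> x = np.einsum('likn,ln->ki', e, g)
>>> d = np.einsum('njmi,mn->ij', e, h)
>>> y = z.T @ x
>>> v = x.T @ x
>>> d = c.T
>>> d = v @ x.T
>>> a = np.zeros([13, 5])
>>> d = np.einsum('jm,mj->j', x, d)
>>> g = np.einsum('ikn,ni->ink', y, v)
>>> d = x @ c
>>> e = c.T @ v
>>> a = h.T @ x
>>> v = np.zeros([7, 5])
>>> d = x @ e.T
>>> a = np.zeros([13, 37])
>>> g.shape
(3, 3, 23)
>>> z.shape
(13, 23, 3)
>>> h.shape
(13, 5)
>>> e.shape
(23, 3)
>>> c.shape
(3, 23)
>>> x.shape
(13, 3)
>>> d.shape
(13, 23)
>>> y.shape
(3, 23, 3)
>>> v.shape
(7, 5)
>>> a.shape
(13, 37)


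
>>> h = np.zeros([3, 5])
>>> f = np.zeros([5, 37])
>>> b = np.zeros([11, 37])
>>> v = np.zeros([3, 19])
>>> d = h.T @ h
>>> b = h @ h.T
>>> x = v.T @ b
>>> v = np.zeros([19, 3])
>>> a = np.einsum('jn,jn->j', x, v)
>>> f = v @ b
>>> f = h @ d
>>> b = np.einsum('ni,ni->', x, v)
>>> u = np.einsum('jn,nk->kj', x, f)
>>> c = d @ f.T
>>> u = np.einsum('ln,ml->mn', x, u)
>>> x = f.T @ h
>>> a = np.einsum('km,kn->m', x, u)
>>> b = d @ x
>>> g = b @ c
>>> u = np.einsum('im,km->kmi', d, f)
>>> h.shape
(3, 5)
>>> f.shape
(3, 5)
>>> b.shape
(5, 5)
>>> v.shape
(19, 3)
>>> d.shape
(5, 5)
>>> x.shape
(5, 5)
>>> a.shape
(5,)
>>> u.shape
(3, 5, 5)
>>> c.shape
(5, 3)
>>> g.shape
(5, 3)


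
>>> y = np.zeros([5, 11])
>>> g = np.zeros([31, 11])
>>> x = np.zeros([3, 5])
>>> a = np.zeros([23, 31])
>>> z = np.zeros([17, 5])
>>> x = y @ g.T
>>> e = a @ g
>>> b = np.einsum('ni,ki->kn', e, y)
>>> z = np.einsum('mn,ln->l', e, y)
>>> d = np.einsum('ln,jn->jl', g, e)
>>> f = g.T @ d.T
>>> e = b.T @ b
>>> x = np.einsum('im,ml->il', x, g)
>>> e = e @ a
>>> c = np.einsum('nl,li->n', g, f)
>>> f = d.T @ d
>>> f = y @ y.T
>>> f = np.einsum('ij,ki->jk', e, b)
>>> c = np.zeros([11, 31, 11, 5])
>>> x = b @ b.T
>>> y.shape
(5, 11)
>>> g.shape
(31, 11)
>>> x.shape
(5, 5)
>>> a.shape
(23, 31)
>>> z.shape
(5,)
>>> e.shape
(23, 31)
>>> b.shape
(5, 23)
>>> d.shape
(23, 31)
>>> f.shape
(31, 5)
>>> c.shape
(11, 31, 11, 5)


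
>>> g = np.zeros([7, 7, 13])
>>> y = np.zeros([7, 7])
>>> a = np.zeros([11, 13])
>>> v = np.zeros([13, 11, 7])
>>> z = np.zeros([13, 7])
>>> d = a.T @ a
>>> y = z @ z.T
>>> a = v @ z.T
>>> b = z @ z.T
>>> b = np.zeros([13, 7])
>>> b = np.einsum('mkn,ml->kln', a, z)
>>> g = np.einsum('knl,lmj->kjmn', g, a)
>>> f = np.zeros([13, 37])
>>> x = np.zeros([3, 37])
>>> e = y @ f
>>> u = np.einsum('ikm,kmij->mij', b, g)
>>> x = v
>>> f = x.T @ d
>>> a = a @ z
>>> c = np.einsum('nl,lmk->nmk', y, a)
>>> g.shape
(7, 13, 11, 7)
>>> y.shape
(13, 13)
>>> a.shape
(13, 11, 7)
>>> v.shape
(13, 11, 7)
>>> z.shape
(13, 7)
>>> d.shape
(13, 13)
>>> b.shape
(11, 7, 13)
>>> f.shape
(7, 11, 13)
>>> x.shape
(13, 11, 7)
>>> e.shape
(13, 37)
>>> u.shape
(13, 11, 7)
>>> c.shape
(13, 11, 7)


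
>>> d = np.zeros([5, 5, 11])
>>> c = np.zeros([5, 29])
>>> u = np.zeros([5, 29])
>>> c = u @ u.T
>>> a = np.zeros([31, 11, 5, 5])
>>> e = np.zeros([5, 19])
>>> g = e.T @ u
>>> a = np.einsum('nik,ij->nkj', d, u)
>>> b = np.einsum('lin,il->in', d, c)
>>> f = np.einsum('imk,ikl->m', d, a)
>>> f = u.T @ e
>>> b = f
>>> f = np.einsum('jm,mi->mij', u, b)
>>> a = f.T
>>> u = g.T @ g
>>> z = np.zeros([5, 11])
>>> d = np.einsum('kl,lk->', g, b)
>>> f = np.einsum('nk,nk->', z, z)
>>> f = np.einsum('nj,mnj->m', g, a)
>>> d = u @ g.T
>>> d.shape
(29, 19)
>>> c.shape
(5, 5)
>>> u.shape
(29, 29)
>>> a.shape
(5, 19, 29)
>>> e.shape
(5, 19)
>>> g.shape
(19, 29)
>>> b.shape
(29, 19)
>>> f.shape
(5,)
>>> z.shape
(5, 11)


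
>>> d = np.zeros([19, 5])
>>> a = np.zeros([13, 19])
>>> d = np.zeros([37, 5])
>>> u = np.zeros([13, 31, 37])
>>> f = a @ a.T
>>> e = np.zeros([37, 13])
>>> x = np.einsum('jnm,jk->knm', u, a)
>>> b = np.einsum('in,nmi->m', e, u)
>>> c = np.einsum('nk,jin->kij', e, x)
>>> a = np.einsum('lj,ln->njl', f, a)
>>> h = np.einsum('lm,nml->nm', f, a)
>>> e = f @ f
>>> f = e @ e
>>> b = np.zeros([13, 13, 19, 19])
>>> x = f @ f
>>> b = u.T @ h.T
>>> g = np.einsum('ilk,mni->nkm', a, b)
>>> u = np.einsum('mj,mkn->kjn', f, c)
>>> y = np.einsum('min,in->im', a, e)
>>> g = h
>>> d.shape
(37, 5)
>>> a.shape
(19, 13, 13)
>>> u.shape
(31, 13, 19)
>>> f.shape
(13, 13)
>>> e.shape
(13, 13)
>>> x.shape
(13, 13)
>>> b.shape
(37, 31, 19)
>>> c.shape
(13, 31, 19)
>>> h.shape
(19, 13)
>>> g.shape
(19, 13)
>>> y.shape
(13, 19)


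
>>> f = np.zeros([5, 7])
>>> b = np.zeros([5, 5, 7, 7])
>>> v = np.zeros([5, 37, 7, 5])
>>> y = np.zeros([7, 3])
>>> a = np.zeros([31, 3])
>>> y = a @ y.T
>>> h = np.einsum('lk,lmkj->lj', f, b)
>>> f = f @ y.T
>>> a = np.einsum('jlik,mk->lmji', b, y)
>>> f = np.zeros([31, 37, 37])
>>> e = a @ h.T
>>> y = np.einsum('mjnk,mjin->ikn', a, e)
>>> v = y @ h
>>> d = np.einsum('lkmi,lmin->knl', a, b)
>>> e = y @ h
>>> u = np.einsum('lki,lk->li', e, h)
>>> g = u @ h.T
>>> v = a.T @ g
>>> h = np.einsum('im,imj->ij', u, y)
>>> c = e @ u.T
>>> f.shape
(31, 37, 37)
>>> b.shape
(5, 5, 7, 7)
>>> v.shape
(7, 5, 31, 5)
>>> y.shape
(5, 7, 5)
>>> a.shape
(5, 31, 5, 7)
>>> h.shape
(5, 5)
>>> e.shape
(5, 7, 7)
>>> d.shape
(31, 7, 5)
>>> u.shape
(5, 7)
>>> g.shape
(5, 5)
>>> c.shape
(5, 7, 5)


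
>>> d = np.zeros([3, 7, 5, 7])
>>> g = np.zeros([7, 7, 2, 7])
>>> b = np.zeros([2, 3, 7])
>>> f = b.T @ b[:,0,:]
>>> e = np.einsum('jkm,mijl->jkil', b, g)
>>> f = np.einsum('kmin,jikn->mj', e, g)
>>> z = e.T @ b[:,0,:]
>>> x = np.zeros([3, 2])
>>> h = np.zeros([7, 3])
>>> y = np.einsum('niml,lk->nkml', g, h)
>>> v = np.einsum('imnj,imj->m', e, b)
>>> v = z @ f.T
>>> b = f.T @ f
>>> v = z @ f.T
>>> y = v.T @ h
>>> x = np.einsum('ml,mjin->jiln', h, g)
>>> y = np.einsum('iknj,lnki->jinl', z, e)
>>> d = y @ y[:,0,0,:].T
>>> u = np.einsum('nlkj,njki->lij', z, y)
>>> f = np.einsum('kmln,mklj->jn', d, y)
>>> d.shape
(7, 7, 3, 7)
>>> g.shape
(7, 7, 2, 7)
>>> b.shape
(7, 7)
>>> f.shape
(2, 7)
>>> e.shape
(2, 3, 7, 7)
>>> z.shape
(7, 7, 3, 7)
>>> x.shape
(7, 2, 3, 7)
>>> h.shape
(7, 3)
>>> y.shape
(7, 7, 3, 2)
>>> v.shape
(7, 7, 3, 3)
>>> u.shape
(7, 2, 7)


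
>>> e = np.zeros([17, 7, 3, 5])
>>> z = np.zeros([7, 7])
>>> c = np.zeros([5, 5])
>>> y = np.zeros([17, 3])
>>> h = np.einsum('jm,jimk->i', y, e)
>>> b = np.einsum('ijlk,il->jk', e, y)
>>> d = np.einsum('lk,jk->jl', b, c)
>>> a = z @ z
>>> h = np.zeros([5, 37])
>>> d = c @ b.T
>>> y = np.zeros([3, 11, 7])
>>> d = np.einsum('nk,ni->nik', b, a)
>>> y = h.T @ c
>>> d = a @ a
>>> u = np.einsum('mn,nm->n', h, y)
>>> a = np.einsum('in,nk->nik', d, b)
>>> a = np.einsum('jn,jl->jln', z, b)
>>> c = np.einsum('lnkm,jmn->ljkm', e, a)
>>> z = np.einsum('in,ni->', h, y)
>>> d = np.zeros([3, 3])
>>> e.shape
(17, 7, 3, 5)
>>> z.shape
()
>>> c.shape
(17, 7, 3, 5)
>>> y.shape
(37, 5)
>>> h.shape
(5, 37)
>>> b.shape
(7, 5)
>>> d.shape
(3, 3)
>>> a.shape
(7, 5, 7)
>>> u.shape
(37,)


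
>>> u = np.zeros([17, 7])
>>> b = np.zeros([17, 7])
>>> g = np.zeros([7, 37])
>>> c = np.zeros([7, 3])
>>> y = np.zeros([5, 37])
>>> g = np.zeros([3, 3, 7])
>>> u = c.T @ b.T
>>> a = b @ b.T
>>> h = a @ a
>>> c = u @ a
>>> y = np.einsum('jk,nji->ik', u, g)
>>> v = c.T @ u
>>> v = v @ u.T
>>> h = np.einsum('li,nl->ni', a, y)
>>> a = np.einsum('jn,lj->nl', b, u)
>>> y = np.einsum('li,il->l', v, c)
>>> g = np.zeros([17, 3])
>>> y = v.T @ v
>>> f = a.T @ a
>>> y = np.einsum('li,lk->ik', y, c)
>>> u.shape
(3, 17)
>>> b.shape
(17, 7)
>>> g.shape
(17, 3)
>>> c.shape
(3, 17)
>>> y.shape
(3, 17)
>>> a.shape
(7, 3)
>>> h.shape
(7, 17)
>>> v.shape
(17, 3)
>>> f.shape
(3, 3)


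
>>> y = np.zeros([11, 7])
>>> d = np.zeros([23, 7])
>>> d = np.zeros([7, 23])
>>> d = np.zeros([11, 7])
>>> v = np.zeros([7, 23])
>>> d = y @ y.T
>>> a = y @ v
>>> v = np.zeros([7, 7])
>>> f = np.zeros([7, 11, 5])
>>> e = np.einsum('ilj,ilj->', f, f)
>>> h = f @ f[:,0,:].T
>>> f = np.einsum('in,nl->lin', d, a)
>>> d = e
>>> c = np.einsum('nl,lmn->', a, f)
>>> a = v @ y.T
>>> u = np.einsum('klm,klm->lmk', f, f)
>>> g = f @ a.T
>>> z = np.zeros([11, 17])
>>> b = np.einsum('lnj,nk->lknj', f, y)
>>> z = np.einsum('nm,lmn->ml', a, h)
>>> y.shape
(11, 7)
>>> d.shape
()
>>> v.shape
(7, 7)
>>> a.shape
(7, 11)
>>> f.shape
(23, 11, 11)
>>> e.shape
()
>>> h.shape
(7, 11, 7)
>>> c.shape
()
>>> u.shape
(11, 11, 23)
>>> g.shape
(23, 11, 7)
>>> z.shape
(11, 7)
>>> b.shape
(23, 7, 11, 11)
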